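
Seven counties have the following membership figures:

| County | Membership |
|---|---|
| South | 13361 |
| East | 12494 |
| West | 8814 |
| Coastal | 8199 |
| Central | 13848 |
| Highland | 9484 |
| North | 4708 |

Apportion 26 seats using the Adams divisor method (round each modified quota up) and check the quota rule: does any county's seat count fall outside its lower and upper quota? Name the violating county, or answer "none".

none

Standard quotas: South 4.899, East 4.581, West 3.232, Coastal 3.006, Central 5.078, Highland 3.478, North 1.726.
Adams allocation: South 5, East 4, West 3, Coastal 3, Central 5, Highland 4, North 2.
Every allocation lies between the lower and upper quota.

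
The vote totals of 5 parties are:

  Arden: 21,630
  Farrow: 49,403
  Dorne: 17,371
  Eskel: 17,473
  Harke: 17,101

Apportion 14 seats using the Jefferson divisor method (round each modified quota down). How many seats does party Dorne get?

2

Standard divisor 122978/14 ≈ 8784.143; standard quotas: Arden 2.462, Farrow 5.624, Dorne 1.978, Eskel 1.989, Harke 1.947.
Rounding down gives 2, 5, 1, 1, 1 = 10 seats, so the divisor must be adjusted.
With modified divisor 7700: modified quotas Arden 2.809, Farrow 6.416, Dorne 2.256, Eskel 2.269, Harke 2.221.
Rounding down: Arden 2, Farrow 6, Dorne 2, Eskel 2, Harke 2 (total 14).
Dorne receives 2.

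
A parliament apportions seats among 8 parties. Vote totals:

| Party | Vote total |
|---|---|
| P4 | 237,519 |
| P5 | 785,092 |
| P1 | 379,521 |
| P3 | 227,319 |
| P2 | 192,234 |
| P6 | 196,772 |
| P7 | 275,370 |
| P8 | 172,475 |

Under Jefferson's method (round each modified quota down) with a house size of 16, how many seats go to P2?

Standard divisor 2466302/16 ≈ 154143.875; standard quotas: P4 1.541, P5 5.093, P1 2.462, P3 1.475, P2 1.247, P6 1.277, P7 1.786, P8 1.119.
Rounding down gives 1, 5, 2, 1, 1, 1, 1, 1 = 13 seats, so the divisor must be adjusted.
With modified divisor 122600: modified quotas P4 1.937, P5 6.404, P1 3.096, P3 1.854, P2 1.568, P6 1.605, P7 2.246, P8 1.407.
Rounding down: P4 1, P5 6, P1 3, P3 1, P2 1, P6 1, P7 2, P8 1 (total 16).
P2 receives 1.

1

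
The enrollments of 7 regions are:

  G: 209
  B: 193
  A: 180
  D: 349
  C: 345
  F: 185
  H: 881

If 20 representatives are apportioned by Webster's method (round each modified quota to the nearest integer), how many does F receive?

Standard divisor 2342/20 ≈ 117.1; standard quotas: G 1.785, B 1.648, A 1.537, D 2.980, C 2.946, F 1.580, H 7.523.
Rounding to the nearest integer gives 2, 2, 2, 3, 3, 2, 8 = 22 seats, so the divisor must be adjusted.
With modified divisor 121.7: modified quotas G 1.717, B 1.586, A 1.479, D 2.868, C 2.835, F 1.520, H 7.239.
Rounding to the nearest integer: G 2, B 2, A 1, D 3, C 3, F 2, H 7 (total 20).
F receives 2.

2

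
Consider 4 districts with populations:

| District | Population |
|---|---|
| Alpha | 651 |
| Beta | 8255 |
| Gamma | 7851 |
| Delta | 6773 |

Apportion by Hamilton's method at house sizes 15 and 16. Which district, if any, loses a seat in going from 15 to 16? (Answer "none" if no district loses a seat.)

Alpha

At 15 seats: Alpha 1, Beta 5, Gamma 5, Delta 4.
At 16 seats: Alpha 0, Beta 6, Gamma 5, Delta 5.
Alpha drops from 1 to 0.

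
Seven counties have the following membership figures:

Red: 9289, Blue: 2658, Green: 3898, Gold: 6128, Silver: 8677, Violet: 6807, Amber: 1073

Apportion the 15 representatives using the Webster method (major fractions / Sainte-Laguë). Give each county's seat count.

Standard divisor 38530/15 ≈ 2568.667; standard quotas: Red 3.616, Blue 1.035, Green 1.518, Gold 2.386, Silver 3.378, Violet 2.650, Amber 0.418.
Rounding to the nearest integer gives Red 4, Blue 1, Green 2, Gold 2, Silver 3, Violet 3, Amber 0 — total 15, matching the house size, so no adjustment is needed.

Red=4; Blue=1; Green=2; Gold=2; Silver=3; Violet=3; Amber=0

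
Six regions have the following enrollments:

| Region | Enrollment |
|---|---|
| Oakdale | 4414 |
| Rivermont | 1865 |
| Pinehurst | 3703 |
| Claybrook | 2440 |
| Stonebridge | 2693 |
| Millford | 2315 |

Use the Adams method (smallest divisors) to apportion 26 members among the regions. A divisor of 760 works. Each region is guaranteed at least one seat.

With modified divisor 760: modified quotas Oakdale 5.808, Rivermont 2.454, Pinehurst 4.872, Claybrook 3.211, Stonebridge 3.543, Millford 3.046.
Rounding up: Oakdale 6, Rivermont 3, Pinehurst 5, Claybrook 4, Stonebridge 4, Millford 4 (total 26).

Oakdale: 6, Rivermont: 3, Pinehurst: 5, Claybrook: 4, Stonebridge: 4, Millford: 4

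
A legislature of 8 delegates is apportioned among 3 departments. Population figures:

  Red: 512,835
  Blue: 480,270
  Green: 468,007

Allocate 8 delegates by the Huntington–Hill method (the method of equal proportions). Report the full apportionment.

Red 3, Blue 3, Green 2

With divisor 193566: modified quotas Red 2.649, Blue 2.481, Green 2.418.
Geometric-mean thresholds: Red √(2·3)=2.449, Blue √(2·3)=2.449, Green √(2·3)=2.449.
Each quota rounded against its threshold gives Red 3, Blue 3, Green 2 (total 8).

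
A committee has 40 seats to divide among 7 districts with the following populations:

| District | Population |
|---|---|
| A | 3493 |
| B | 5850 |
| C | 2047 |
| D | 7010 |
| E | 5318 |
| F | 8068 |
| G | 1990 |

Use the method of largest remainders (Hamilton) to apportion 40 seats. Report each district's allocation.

A=4; B=7; C=3; D=8; E=6; F=10; G=2

Total 33776; standard divisor 33776/40 ≈ 844.4.
Standard quotas: A 4.1367, B 6.9280, C 2.4242, D 8.3018, E 6.2980, F 9.5547, G 2.3567.
Lower quotas: A 4, B 6, C 2, D 8, E 6, F 9, G 2 (sum 37, leaving 3 seats).
Remainders in descending order: B 0.9280, F 0.5547, C 0.4242, G 0.3567, D 0.3018, E 0.2980, A 0.1367.
The surplus seats go to B, F, C.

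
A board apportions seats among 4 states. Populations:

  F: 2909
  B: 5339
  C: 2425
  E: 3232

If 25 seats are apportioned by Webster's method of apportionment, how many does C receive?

4

Standard divisor 13905/25 ≈ 556.2; standard quotas: F 5.230, B 9.599, C 4.360, E 5.811.
Rounding to the nearest integer gives F 5, B 10, C 4, E 6 — total 25, matching the house size, so no adjustment is needed.
C receives 4.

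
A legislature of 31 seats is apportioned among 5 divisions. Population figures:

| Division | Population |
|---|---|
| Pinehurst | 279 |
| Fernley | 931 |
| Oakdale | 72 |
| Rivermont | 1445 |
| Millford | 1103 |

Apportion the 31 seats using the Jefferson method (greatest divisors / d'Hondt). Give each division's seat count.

Standard divisor 3830/31 ≈ 123.548; standard quotas: Pinehurst 2.258, Fernley 7.536, Oakdale 0.583, Rivermont 11.696, Millford 8.928.
Rounding down gives 2, 7, 0, 11, 8 = 28 seats, so the divisor must be adjusted.
With modified divisor 114: modified quotas Pinehurst 2.447, Fernley 8.167, Oakdale 0.632, Rivermont 12.675, Millford 9.675.
Rounding down: Pinehurst 2, Fernley 8, Oakdale 0, Rivermont 12, Millford 9 (total 31).

Pinehurst 2, Fernley 8, Oakdale 0, Rivermont 12, Millford 9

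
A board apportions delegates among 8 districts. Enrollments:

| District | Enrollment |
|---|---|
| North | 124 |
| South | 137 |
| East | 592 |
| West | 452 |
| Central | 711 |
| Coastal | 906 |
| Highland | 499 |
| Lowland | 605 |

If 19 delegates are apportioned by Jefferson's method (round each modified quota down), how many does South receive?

Standard divisor 4026/19 ≈ 211.895; standard quotas: North 0.585, South 0.647, East 2.794, West 2.133, Central 3.355, Coastal 4.276, Highland 2.355, Lowland 2.855.
Rounding down gives 0, 0, 2, 2, 3, 4, 2, 2 = 15 seats, so the divisor must be adjusted.
With modified divisor 170: modified quotas North 0.729, South 0.806, East 3.482, West 2.659, Central 4.182, Coastal 5.329, Highland 2.935, Lowland 3.559.
Rounding down: North 0, South 0, East 3, West 2, Central 4, Coastal 5, Highland 2, Lowland 3 (total 19).
South receives 0.

0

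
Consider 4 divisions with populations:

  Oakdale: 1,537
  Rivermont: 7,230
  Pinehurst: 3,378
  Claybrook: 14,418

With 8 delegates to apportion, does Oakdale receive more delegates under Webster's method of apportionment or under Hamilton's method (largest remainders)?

Hamilton

Webster: Oakdale 0, Rivermont 2, Pinehurst 1, Claybrook 5.
Hamilton: Oakdale 1, Rivermont 2, Pinehurst 1, Claybrook 4.
Oakdale gets 0 under Webster and 1 under Hamilton.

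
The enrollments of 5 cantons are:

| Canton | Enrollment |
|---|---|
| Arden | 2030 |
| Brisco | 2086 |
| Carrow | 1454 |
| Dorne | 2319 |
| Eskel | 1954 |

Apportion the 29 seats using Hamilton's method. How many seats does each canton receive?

Standard divisor: 9843 ÷ 29 ≈ 339.414.
Standard quotas: Arden 5.981, Brisco 6.146, Carrow 4.284, Dorne 6.832, Eskel 5.757.
Lower quotas: Arden 5, Brisco 6, Carrow 4, Dorne 6, Eskel 5 (sum 26, leaving 3 seats).
Remainders in descending order: Arden 0.981, Dorne 0.832, Eskel 0.757, Carrow 0.284, Brisco 0.146.
The surplus seats go to Arden, Dorne, Eskel.

Arden: 6; Brisco: 6; Carrow: 4; Dorne: 7; Eskel: 6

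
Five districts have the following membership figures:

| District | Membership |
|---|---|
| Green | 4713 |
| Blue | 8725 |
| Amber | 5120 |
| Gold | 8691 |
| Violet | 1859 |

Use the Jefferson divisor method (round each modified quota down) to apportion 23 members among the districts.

Green=4; Blue=7; Amber=4; Gold=7; Violet=1

Standard divisor 29108/23 ≈ 1265.565; standard quotas: Green 3.724, Blue 6.894, Amber 4.046, Gold 6.867, Violet 1.469.
Rounding down gives 3, 6, 4, 6, 1 = 20 seats, so the divisor must be adjusted.
With modified divisor 1100: modified quotas Green 4.285, Blue 7.932, Amber 4.655, Gold 7.901, Violet 1.690.
Rounding down: Green 4, Blue 7, Amber 4, Gold 7, Violet 1 (total 23).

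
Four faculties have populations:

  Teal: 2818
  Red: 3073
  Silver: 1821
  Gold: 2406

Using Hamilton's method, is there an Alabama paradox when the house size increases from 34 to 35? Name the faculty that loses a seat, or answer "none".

none

At 34 seats: Teal 10, Red 10, Silver 6, Gold 8.
At 35 seats: Teal 10, Red 11, Silver 6, Gold 8.
No faculty's allocation decreased.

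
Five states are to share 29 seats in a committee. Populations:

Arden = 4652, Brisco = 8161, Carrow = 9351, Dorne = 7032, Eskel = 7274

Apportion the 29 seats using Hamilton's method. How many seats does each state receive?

Arden: 4; Brisco: 6; Carrow: 7; Dorne: 6; Eskel: 6

The standard divisor is 36470/29 ≈ 1257.586.
Standard quotas: Arden 3.6991, Brisco 6.4894, Carrow 7.4357, Dorne 5.5917, Eskel 5.7841.
Lower quotas: Arden 3, Brisco 6, Carrow 7, Dorne 5, Eskel 5 (sum 26, leaving 3 seats).
Remainders in descending order: Eskel 0.7841, Arden 0.6991, Dorne 0.5917, Brisco 0.4894, Carrow 0.4357.
Largest remainders: Eskel, Arden, Dorne receive the extra seats.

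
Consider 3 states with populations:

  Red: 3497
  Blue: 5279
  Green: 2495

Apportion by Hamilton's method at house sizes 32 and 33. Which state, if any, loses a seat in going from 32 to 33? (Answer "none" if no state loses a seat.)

none

At 32 seats: Red 10, Blue 15, Green 7.
At 33 seats: Red 10, Blue 16, Green 7.
No state's allocation decreased.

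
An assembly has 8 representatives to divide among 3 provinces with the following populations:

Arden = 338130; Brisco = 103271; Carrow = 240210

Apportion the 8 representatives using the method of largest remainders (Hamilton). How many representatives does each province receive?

Total 681611; standard divisor 681611/8 ≈ 85201.375.
Standard quotas: Arden 3.9686, Brisco 1.2121, Carrow 2.8193.
Lower quotas: Arden 3, Brisco 1, Carrow 2 (sum 6, leaving 2 seats).
Remainders in descending order: Arden 0.9686, Carrow 0.8193, Brisco 0.2121.
Largest remainders: Arden, Carrow receive the extra seats.

Arden 4, Brisco 1, Carrow 3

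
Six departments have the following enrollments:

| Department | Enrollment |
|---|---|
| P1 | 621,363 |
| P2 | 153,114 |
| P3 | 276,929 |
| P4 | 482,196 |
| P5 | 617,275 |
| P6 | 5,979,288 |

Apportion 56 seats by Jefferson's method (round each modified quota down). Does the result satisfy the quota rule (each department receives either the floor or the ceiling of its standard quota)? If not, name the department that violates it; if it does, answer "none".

Standard quotas: P1 4.280, P2 1.055, P3 1.907, P4 3.321, P5 4.252, P6 41.185.
Jefferson allocation: P1 4, P2 1, P3 1, P4 3, P5 4, P6 43.
P6 has quota 41.185 (lower 41, upper 42) but receives 43 — outside the quota interval.

P6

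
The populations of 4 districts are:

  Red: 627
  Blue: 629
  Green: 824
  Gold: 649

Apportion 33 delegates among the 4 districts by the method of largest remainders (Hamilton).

The standard divisor is 2729/33 ≈ 82.697.
Standard quotas: Red 7.582, Blue 7.606, Green 9.964, Gold 7.848.
Lower quotas: Red 7, Blue 7, Green 9, Gold 7 (sum 30, leaving 3 seats).
Remainders in descending order: Green 0.964, Gold 0.848, Blue 0.606, Red 0.582.
Largest remainders: Green, Gold, Blue receive the extra seats.

Red 7, Blue 8, Green 10, Gold 8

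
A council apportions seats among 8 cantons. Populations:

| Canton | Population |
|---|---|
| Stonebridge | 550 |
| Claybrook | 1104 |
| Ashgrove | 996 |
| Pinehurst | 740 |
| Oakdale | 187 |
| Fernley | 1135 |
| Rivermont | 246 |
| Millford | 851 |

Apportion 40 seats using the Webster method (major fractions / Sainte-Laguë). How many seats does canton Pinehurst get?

Standard divisor 5809/40 ≈ 145.225; standard quotas: Stonebridge 3.787, Claybrook 7.602, Ashgrove 6.858, Pinehurst 5.096, Oakdale 1.288, Fernley 7.815, Rivermont 1.694, Millford 5.860.
Rounding to the nearest integer gives 4, 8, 7, 5, 1, 8, 2, 6 = 41 seats, so the divisor must be adjusted.
With modified divisor 150: modified quotas Stonebridge 3.667, Claybrook 7.360, Ashgrove 6.640, Pinehurst 4.933, Oakdale 1.247, Fernley 7.567, Rivermont 1.640, Millford 5.673.
Rounding to the nearest integer: Stonebridge 4, Claybrook 7, Ashgrove 7, Pinehurst 5, Oakdale 1, Fernley 8, Rivermont 2, Millford 6 (total 40).
Pinehurst receives 5.

5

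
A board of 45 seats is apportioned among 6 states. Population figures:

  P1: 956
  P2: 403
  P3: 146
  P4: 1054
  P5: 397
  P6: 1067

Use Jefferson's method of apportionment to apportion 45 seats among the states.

Standard divisor 4023/45 ≈ 89.4; standard quotas: P1 10.694, P2 4.508, P3 1.633, P4 11.790, P5 4.441, P6 11.935.
Rounding down gives 10, 4, 1, 11, 4, 11 = 41 seats, so the divisor must be adjusted.
With modified divisor 81.6: modified quotas P1 11.716, P2 4.939, P3 1.789, P4 12.917, P5 4.865, P6 13.076.
Rounding down: P1 11, P2 4, P3 1, P4 12, P5 4, P6 13 (total 45).

P1: 11, P2: 4, P3: 1, P4: 12, P5: 4, P6: 13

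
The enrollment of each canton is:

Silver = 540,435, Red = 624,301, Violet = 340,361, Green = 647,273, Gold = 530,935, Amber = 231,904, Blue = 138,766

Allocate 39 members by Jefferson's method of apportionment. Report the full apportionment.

Standard divisor 3053975/39 ≈ 78307.051; standard quotas: Silver 6.901, Red 7.972, Violet 4.346, Green 8.266, Gold 6.780, Amber 2.961, Blue 1.772.
Rounding down gives 6, 7, 4, 8, 6, 2, 1 = 34 seats, so the divisor must be adjusted.
With modified divisor 70700: modified quotas Silver 7.644, Red 8.830, Violet 4.814, Green 9.155, Gold 7.510, Amber 3.280, Blue 1.963.
Rounding down: Silver 7, Red 8, Violet 4, Green 9, Gold 7, Amber 3, Blue 1 (total 39).

Silver 7, Red 8, Violet 4, Green 9, Gold 7, Amber 3, Blue 1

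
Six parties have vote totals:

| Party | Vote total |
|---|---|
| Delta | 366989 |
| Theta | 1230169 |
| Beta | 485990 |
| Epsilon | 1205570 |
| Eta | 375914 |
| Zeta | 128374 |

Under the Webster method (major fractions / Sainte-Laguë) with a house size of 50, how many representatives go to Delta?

5

Standard divisor 3793006/50 ≈ 75860.12; standard quotas: Delta 4.838, Theta 16.216, Beta 6.406, Epsilon 15.892, Eta 4.955, Zeta 1.692.
Rounding to the nearest integer gives Delta 5, Theta 16, Beta 6, Epsilon 16, Eta 5, Zeta 2 — total 50, matching the house size, so no adjustment is needed.
Delta receives 5.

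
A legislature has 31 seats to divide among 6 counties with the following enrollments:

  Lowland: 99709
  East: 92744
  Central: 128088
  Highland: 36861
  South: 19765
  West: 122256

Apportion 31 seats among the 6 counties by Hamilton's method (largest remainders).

Standard divisor: 499423 ÷ 31 ≈ 16110.419.
Standard quotas: Lowland 6.1891, East 5.7568, Central 7.9506, Highland 2.2880, South 1.2268, West 7.5886.
Lower quotas: Lowland 6, East 5, Central 7, Highland 2, South 1, West 7 (sum 28, leaving 3 seats).
Remainders in descending order: Central 0.9506, East 0.7568, West 0.5886, Highland 0.2880, South 0.2268, Lowland 0.1891.
Largest remainders: Central, East, West receive the extra seats.

Lowland 6, East 6, Central 8, Highland 2, South 1, West 8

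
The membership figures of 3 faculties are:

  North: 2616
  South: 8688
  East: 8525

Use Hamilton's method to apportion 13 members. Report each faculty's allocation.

Standard divisor: 19829 ÷ 13 ≈ 1525.308.
Standard quotas: North 1.7151, South 5.6959, East 5.5890.
Lower quotas: North 1, South 5, East 5 (sum 11, leaving 2 seats).
Remainders in descending order: North 0.7151, South 0.6959, East 0.5890.
Largest remainders: North, South receive the extra seats.

North 2, South 6, East 5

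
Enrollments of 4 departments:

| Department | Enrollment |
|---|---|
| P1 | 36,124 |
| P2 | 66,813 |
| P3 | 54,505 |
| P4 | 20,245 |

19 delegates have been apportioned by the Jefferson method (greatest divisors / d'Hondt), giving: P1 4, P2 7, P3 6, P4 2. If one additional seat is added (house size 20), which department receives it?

P2

Priority for the next seat is population ÷ (current seats + 1).
Priorities: P1 7224.800, P2 8351.625, P3 7786.429, P4 6748.333.
Highest priority: P2.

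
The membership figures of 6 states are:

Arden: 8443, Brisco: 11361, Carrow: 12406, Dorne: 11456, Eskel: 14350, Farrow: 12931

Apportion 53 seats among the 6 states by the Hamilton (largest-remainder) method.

Total 70947; standard divisor 70947/53 ≈ 1338.623.
Standard quotas: Arden 6.3072, Brisco 8.4871, Carrow 9.2677, Dorne 8.5581, Eskel 10.7200, Farrow 9.6599.
Lower quotas: Arden 6, Brisco 8, Carrow 9, Dorne 8, Eskel 10, Farrow 9 (sum 50, leaving 3 seats).
Remainders in descending order: Eskel 0.7200, Farrow 0.6599, Dorne 0.5581, Brisco 0.4871, Arden 0.3072, Carrow 0.2677.
Largest remainders: Eskel, Farrow, Dorne receive the extra seats.

Arden 6, Brisco 8, Carrow 9, Dorne 9, Eskel 11, Farrow 10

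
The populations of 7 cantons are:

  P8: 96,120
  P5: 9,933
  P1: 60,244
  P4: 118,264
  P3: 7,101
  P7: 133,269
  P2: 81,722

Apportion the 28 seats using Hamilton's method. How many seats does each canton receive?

Total 506653; standard divisor 506653/28 ≈ 18094.75.
Standard quotas: P8 5.3120, P5 0.5489, P1 3.3294, P4 6.5358, P3 0.3924, P7 7.3651, P2 4.5163.
Lower quotas: P8 5, P5 0, P1 3, P4 6, P3 0, P7 7, P2 4 (sum 25, leaving 3 seats).
Remainders in descending order: P5 0.5489, P4 0.5358, P2 0.5163, P3 0.3924, P7 0.3651, P1 0.3294, P8 0.3120.
Largest remainders: P5, P4, P2 receive the extra seats.

P8 5, P5 1, P1 3, P4 7, P3 0, P7 7, P2 5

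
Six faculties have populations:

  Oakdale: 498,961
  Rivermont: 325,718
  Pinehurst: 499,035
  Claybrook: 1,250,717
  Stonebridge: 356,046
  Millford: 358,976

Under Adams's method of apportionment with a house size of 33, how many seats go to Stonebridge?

Standard divisor 3289453/33 ≈ 99680.394; standard quotas: Oakdale 5.006, Rivermont 3.268, Pinehurst 5.006, Claybrook 12.547, Stonebridge 3.572, Millford 3.601.
Rounding up gives 6, 4, 6, 13, 4, 4 = 37 seats, so the divisor must be adjusted.
With modified divisor 111100: modified quotas Oakdale 4.491, Rivermont 2.932, Pinehurst 4.492, Claybrook 11.258, Stonebridge 3.205, Millford 3.231.
Rounding up: Oakdale 5, Rivermont 3, Pinehurst 5, Claybrook 12, Stonebridge 4, Millford 4 (total 33).
Stonebridge receives 4.

4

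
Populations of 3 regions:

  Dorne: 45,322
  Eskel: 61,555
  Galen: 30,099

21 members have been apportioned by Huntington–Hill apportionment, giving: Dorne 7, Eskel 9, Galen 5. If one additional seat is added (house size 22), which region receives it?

Priority for the next seat is population ÷ (√(s·(s+1))).
Priorities: Dorne 6056.407, Eskel 6488.467, Galen 5495.300.
Highest priority: Eskel.

Eskel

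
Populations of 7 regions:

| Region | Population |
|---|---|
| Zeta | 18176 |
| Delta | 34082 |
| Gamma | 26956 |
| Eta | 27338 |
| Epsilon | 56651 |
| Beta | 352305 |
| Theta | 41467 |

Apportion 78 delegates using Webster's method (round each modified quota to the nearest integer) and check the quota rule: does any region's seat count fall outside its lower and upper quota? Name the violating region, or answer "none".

Beta

Standard quotas: Zeta 2.545, Delta 4.773, Gamma 3.775, Eta 3.828, Epsilon 7.934, Beta 49.338, Theta 5.807.
Webster allocation: Zeta 3, Delta 5, Gamma 4, Eta 4, Epsilon 8, Beta 48, Theta 6.
Beta has quota 49.338 (lower 49, upper 50) but receives 48 — outside the quota interval.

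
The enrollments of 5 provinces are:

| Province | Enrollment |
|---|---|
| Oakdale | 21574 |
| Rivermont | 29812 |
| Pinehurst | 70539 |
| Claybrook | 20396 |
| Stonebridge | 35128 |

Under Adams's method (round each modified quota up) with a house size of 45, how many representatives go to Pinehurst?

17

Standard divisor 177449/45 ≈ 3943.311; standard quotas: Oakdale 5.471, Rivermont 7.560, Pinehurst 17.888, Claybrook 5.172, Stonebridge 8.908.
Rounding up gives 6, 8, 18, 6, 9 = 47 seats, so the divisor must be adjusted.
With modified divisor 4200: modified quotas Oakdale 5.137, Rivermont 7.098, Pinehurst 16.795, Claybrook 4.856, Stonebridge 8.364.
Rounding up: Oakdale 6, Rivermont 8, Pinehurst 17, Claybrook 5, Stonebridge 9 (total 45).
Pinehurst receives 17.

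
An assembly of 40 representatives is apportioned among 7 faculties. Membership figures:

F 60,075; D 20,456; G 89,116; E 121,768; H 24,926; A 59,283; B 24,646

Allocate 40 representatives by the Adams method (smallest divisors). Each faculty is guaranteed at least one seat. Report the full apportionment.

F 6, D 2, G 9, E 11, H 3, A 6, B 3

Standard divisor 400270/40 ≈ 10006.75; standard quotas: F 6.003, D 2.044, G 8.906, E 12.169, H 2.491, A 5.924, B 2.463.
Rounding up gives 7, 3, 9, 13, 3, 6, 3 = 44 seats, so the divisor must be adjusted.
With modified divisor 11100: modified quotas F 5.412, D 1.843, G 8.028, E 10.970, H 2.246, A 5.341, B 2.220.
Rounding up: F 6, D 2, G 9, E 11, H 3, A 6, B 3 (total 40).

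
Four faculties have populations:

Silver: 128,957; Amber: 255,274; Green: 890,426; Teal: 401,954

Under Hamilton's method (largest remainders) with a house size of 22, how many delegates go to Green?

12

Standard divisor: 1676611 ÷ 22 ≈ 76209.591.
Standard quotas: Silver 1.6921, Amber 3.3496, Green 11.6839, Teal 5.2743.
Lower quotas: Silver 1, Amber 3, Green 11, Teal 5 (sum 20, leaving 2 seats).
Remainders in descending order: Silver 0.6921, Green 0.6839, Amber 0.3496, Teal 0.2743.
Largest remainders: Silver, Green receive the extra seats.
Green receives 12.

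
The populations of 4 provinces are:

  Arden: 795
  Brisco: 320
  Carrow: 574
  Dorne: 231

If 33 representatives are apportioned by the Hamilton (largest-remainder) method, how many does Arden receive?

14

Standard divisor: 1920 ÷ 33 ≈ 58.182.
Standard quotas: Arden 13.664, Brisco 5.500, Carrow 9.866, Dorne 3.970.
Lower quotas: Arden 13, Brisco 5, Carrow 9, Dorne 3 (sum 30, leaving 3 seats).
Remainders in descending order: Dorne 0.970, Carrow 0.866, Arden 0.664, Brisco 0.500.
Largest remainders: Dorne, Carrow, Arden receive the extra seats.
Arden receives 14.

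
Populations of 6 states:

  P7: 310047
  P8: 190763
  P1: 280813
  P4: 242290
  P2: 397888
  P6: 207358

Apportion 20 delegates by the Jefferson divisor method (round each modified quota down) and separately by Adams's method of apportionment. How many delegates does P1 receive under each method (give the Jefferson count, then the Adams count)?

Jefferson: P7 4, P8 2, P1 4, P4 3, P2 5, P6 2.
Adams: P7 4, P8 2, P1 3, P4 3, P2 5, P6 3.
P1 gets 4 under Jefferson and 3 under Adams.

4 and 3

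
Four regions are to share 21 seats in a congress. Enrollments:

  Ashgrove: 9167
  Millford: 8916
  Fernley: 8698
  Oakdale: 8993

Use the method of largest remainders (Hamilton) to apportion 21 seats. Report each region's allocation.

Standard divisor: 35774 ÷ 21 ≈ 1703.524.
Standard quotas: Ashgrove 5.3812, Millford 5.2339, Fernley 5.1059, Oakdale 5.2791.
Lower quotas: Ashgrove 5, Millford 5, Fernley 5, Oakdale 5 (sum 20, leaving 1 seat).
Remainders in descending order: Ashgrove 0.3812, Oakdale 0.2791, Millford 0.2339, Fernley 0.1059.
Largest remainder: Ashgrove receives the extra seat.

Ashgrove 6; Millford 5; Fernley 5; Oakdale 5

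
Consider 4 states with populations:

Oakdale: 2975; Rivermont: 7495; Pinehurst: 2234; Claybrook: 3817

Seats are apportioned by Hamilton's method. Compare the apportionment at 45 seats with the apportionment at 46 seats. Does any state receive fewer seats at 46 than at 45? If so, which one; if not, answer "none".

none

At 45 seats: Oakdale 8, Rivermont 21, Pinehurst 6, Claybrook 10.
At 46 seats: Oakdale 8, Rivermont 21, Pinehurst 6, Claybrook 11.
No state's allocation decreased.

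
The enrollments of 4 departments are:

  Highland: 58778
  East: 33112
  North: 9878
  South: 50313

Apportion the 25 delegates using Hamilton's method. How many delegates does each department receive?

Highland: 10, East: 5, North: 2, South: 8

Standard divisor: 152081 ÷ 25 ≈ 6083.24.
Standard quotas: Highland 9.6623, East 5.4432, North 1.6238, South 8.2708.
Lower quotas: Highland 9, East 5, North 1, South 8 (sum 23, leaving 2 seats).
Remainders in descending order: Highland 0.6623, North 0.6238, East 0.4432, South 0.2708.
The surplus seats go to Highland, North.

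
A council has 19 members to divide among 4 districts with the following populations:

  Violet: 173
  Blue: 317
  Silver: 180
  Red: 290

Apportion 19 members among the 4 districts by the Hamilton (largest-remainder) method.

Violet=3; Blue=6; Silver=4; Red=6

Standard divisor: 960 ÷ 19 ≈ 50.526.
Standard quotas: Violet 3.424, Blue 6.274, Silver 3.562, Red 5.740.
Lower quotas: Violet 3, Blue 6, Silver 3, Red 5 (sum 17, leaving 2 seats).
Remainders in descending order: Red 0.740, Silver 0.562, Violet 0.424, Blue 0.274.
The surplus seats go to Red, Silver.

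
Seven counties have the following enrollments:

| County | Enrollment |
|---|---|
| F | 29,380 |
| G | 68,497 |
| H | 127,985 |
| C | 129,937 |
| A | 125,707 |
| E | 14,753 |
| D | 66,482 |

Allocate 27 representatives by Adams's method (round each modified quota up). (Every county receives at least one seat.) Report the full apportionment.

Standard divisor 562741/27 ≈ 20842.259; standard quotas: F 1.410, G 3.286, H 6.141, C 6.234, A 6.031, E 0.708, D 3.190.
Rounding up gives 2, 4, 7, 7, 7, 1, 4 = 32 seats, so the divisor must be adjusted.
With modified divisor 24000: modified quotas F 1.224, G 2.854, H 5.333, C 5.414, A 5.238, E 0.615, D 2.770.
Rounding up: F 2, G 3, H 6, C 6, A 6, E 1, D 3 (total 27).

F 2; G 3; H 6; C 6; A 6; E 1; D 3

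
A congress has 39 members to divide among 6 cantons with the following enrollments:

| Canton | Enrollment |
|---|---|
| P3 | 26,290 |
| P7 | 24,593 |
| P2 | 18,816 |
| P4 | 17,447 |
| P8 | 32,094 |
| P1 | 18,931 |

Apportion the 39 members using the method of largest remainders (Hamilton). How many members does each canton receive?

Standard divisor: 138171 ÷ 39 ≈ 3542.846.
Standard quotas: P3 7.4206, P7 6.9416, P2 5.3110, P4 4.9246, P8 9.0588, P1 5.3434.
Lower quotas: P3 7, P7 6, P2 5, P4 4, P8 9, P1 5 (sum 36, leaving 3 seats).
Remainders in descending order: P7 0.9416, P4 0.9246, P3 0.4206, P1 0.3434, P2 0.3110, P8 0.0588.
Largest remainders: P7, P4, P3 receive the extra seats.

P3 8; P7 7; P2 5; P4 5; P8 9; P1 5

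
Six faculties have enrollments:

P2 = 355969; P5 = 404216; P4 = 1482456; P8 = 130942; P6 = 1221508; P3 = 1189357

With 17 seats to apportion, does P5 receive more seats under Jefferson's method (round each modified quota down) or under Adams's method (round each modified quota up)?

Jefferson: P2 1, P5 1, P4 6, P8 0, P6 5, P3 4.
Adams: P2 1, P5 2, P4 5, P8 1, P6 4, P3 4.
P5 gets 1 under Jefferson and 2 under Adams.

Adams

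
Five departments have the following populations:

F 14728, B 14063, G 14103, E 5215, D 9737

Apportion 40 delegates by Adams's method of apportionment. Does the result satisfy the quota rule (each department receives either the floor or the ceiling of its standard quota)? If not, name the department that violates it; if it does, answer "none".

Standard quotas: F 10.184, B 9.724, G 9.752, E 3.606, D 6.733.
Adams allocation: F 10, B 9, G 10, E 4, D 7.
Every allocation lies between the lower and upper quota.

none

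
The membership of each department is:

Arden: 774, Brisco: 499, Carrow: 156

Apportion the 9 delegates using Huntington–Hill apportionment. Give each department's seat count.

Arden=5, Brisco=3, Carrow=1

With divisor 159: modified quotas Arden 4.868, Brisco 3.138, Carrow 0.981.
Geometric-mean thresholds: Arden √(4·5)=4.472, Brisco √(3·4)=3.464, Carrow (min 1).
Each quota rounded against its threshold gives Arden 5, Brisco 3, Carrow 1 (total 9).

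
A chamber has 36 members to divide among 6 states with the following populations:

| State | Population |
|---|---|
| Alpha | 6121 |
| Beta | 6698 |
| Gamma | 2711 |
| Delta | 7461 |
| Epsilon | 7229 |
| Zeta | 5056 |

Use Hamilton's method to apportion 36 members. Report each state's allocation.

The standard divisor is 35276/36 ≈ 979.889.
Standard quotas: Alpha 6.2466, Beta 6.8355, Gamma 2.7666, Delta 7.6141, Epsilon 7.3774, Zeta 5.1598.
Lower quotas: Alpha 6, Beta 6, Gamma 2, Delta 7, Epsilon 7, Zeta 5 (sum 33, leaving 3 seats).
Remainders in descending order: Beta 0.8355, Gamma 0.7666, Delta 0.6141, Epsilon 0.3774, Alpha 0.2466, Zeta 0.1598.
The surplus seats go to Beta, Gamma, Delta.

Alpha=6, Beta=7, Gamma=3, Delta=8, Epsilon=7, Zeta=5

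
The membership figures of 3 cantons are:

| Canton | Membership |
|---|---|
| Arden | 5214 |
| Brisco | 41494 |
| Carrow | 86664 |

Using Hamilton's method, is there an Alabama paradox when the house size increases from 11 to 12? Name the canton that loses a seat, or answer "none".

At 11 seats: Arden 1, Brisco 3, Carrow 7.
At 12 seats: Arden 0, Brisco 4, Carrow 8.
Arden drops from 1 to 0.

Arden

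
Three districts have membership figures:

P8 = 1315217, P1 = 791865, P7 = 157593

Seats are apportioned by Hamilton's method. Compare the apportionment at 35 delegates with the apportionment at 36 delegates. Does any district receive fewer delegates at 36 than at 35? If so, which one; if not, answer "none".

At 35 seats: P8 20, P1 12, P7 3.
At 36 seats: P8 21, P1 13, P7 2.
P7 drops from 3 to 2.

P7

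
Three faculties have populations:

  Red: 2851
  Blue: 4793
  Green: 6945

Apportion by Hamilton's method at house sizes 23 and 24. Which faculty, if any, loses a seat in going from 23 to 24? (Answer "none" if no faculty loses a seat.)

none

At 23 seats: Red 4, Blue 8, Green 11.
At 24 seats: Red 5, Blue 8, Green 11.
No faculty's allocation decreased.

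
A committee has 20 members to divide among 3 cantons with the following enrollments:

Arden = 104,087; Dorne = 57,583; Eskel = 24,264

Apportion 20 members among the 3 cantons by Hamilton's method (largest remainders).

Arden: 11; Dorne: 6; Eskel: 3

The standard divisor is 185934/20 ≈ 9296.7.
Standard quotas: Arden 11.1961, Dorne 6.1939, Eskel 2.6100.
Lower quotas: Arden 11, Dorne 6, Eskel 2 (sum 19, leaving 1 seat).
Remainders in descending order: Eskel 0.6100, Arden 0.1961, Dorne 0.1939.
The surplus seat goes to Eskel.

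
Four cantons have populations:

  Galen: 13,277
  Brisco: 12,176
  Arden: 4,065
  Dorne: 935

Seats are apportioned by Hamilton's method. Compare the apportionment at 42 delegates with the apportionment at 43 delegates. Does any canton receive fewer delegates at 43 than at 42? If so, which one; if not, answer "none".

none

At 42 seats: Galen 18, Brisco 17, Arden 6, Dorne 1.
At 43 seats: Galen 19, Brisco 17, Arden 6, Dorne 1.
No canton's allocation decreased.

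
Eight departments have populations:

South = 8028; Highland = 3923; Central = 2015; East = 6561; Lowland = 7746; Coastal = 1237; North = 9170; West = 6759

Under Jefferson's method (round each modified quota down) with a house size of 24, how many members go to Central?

1

Standard divisor 45439/24 ≈ 1893.292; standard quotas: South 4.240, Highland 2.072, Central 1.064, East 3.465, Lowland 4.091, Coastal 0.653, North 4.843, West 3.570.
Rounding down gives 4, 2, 1, 3, 4, 0, 4, 3 = 21 seats, so the divisor must be adjusted.
With modified divisor 1620: modified quotas South 4.956, Highland 2.422, Central 1.244, East 4.050, Lowland 4.781, Coastal 0.764, North 5.660, West 4.172.
Rounding down: South 4, Highland 2, Central 1, East 4, Lowland 4, Coastal 0, North 5, West 4 (total 24).
Central receives 1.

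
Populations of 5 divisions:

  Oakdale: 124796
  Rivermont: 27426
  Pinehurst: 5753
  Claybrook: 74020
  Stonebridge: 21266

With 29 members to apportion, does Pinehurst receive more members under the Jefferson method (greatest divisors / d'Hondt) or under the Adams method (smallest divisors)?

Jefferson: Oakdale 15, Rivermont 3, Pinehurst 0, Claybrook 9, Stonebridge 2.
Adams: Oakdale 14, Rivermont 3, Pinehurst 1, Claybrook 8, Stonebridge 3.
Pinehurst gets 0 under Jefferson and 1 under Adams.

Adams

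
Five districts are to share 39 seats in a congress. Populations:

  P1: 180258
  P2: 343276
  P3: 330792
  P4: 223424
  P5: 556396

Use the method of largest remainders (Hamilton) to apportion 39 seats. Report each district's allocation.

P1: 4; P2: 8; P3: 8; P4: 6; P5: 13

Total 1634146; standard divisor 1634146/39 ≈ 41901.179.
Standard quotas: P1 4.3020, P2 8.1925, P3 7.8946, P4 5.3322, P5 13.2788.
Lower quotas: P1 4, P2 8, P3 7, P4 5, P5 13 (sum 37, leaving 2 seats).
Remainders in descending order: P3 0.8946, P4 0.3322, P1 0.3020, P5 0.2788, P2 0.1925.
The surplus seats go to P3, P4.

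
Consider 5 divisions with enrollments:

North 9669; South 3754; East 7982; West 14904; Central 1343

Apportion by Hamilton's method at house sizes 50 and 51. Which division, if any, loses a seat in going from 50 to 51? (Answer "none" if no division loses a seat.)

At 50 seats: North 13, South 5, East 10, West 20, Central 2.
At 51 seats: North 13, South 5, East 11, West 20, Central 2.
No division's allocation decreased.

none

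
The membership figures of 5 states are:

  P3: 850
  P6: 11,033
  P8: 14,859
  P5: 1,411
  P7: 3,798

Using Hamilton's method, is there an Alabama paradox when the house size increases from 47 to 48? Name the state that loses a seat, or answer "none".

At 47 seats: P3 1, P6 16, P8 22, P5 2, P7 6.
At 48 seats: P3 1, P6 17, P8 22, P5 2, P7 6.
No state's allocation decreased.

none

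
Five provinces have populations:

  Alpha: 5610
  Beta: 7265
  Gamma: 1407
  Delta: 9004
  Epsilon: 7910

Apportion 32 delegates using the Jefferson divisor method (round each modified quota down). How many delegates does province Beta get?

Standard divisor 31196/32 ≈ 974.875; standard quotas: Alpha 5.755, Beta 7.452, Gamma 1.443, Delta 9.236, Epsilon 8.114.
Rounding down gives 5, 7, 1, 9, 8 = 30 seats, so the divisor must be adjusted.
With modified divisor 904: modified quotas Alpha 6.206, Beta 8.037, Gamma 1.556, Delta 9.960, Epsilon 8.750.
Rounding down: Alpha 6, Beta 8, Gamma 1, Delta 9, Epsilon 8 (total 32).
Beta receives 8.

8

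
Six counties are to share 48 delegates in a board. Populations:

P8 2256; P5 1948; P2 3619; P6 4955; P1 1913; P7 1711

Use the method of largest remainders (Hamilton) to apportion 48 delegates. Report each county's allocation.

P8 7, P5 6, P2 10, P6 14, P1 6, P7 5

Total 16402; standard divisor 16402/48 ≈ 341.708.
Standard quotas: P8 6.602, P5 5.701, P2 10.591, P6 14.501, P1 5.598, P7 5.007.
Lower quotas: P8 6, P5 5, P2 10, P6 14, P1 5, P7 5 (sum 45, leaving 3 seats).
Remainders in descending order: P5 0.701, P8 0.602, P1 0.598, P2 0.591, P6 0.501, P7 0.007.
Largest remainders: P5, P8, P1 receive the extra seats.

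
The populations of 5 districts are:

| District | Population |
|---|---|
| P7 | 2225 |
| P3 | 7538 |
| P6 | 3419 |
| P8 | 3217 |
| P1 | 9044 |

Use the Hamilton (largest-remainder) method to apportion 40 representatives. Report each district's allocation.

Total 25443; standard divisor 25443/40 ≈ 636.075.
Standard quotas: P7 3.4980, P3 11.8508, P6 5.3752, P8 5.0576, P1 14.2184.
Lower quotas: P7 3, P3 11, P6 5, P8 5, P1 14 (sum 38, leaving 2 seats).
Remainders in descending order: P3 0.8508, P7 0.4980, P6 0.3752, P1 0.2184, P8 0.0576.
Largest remainders: P3, P7 receive the extra seats.

P7 4, P3 12, P6 5, P8 5, P1 14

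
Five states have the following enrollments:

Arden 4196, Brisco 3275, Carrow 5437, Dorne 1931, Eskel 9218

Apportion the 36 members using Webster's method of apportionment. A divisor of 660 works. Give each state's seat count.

Arden 6, Brisco 5, Carrow 8, Dorne 3, Eskel 14

With modified divisor 660: modified quotas Arden 6.358, Brisco 4.962, Carrow 8.238, Dorne 2.926, Eskel 13.967.
Rounding to the nearest integer: Arden 6, Brisco 5, Carrow 8, Dorne 3, Eskel 14 (total 36).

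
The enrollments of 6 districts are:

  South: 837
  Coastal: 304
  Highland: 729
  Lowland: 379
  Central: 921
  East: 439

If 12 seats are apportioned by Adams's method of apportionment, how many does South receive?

3

Standard divisor 3609/12 ≈ 300.75; standard quotas: South 2.783, Coastal 1.011, Highland 2.424, Lowland 1.260, Central 3.062, East 1.460.
Rounding up gives 3, 2, 3, 2, 4, 2 = 16 seats, so the divisor must be adjusted.
With modified divisor 400: modified quotas South 2.092, Coastal 0.760, Highland 1.823, Lowland 0.948, Central 2.303, East 1.097.
Rounding up: South 3, Coastal 1, Highland 2, Lowland 1, Central 3, East 2 (total 12).
South receives 3.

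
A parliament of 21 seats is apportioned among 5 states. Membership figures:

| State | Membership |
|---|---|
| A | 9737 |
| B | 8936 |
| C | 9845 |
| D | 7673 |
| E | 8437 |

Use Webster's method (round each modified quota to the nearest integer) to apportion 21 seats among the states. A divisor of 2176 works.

With modified divisor 2176: modified quotas A 4.475, B 4.107, C 4.524, D 3.526, E 3.877.
Rounding to the nearest integer: A 4, B 4, C 5, D 4, E 4 (total 21).

A 4, B 4, C 5, D 4, E 4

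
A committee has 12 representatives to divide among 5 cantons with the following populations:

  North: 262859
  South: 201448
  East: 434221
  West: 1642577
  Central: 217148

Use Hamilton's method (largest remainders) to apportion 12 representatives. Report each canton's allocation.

North=1; South=1; East=2; West=7; Central=1

Total 2758253; standard divisor 2758253/12 ≈ 229854.417.
Standard quotas: North 1.1436, South 0.8764, East 1.8891, West 7.1462, Central 0.9447.
Lower quotas: North 1, South 0, East 1, West 7, Central 0 (sum 9, leaving 3 seats).
Remainders in descending order: Central 0.9447, East 0.8891, South 0.8764, West 0.1462, North 0.1436.
The surplus seats go to Central, East, South.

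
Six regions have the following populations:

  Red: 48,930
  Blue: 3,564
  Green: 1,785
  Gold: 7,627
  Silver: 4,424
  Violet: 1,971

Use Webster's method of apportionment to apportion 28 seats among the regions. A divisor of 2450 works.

Red: 20, Blue: 1, Green: 1, Gold: 3, Silver: 2, Violet: 1

With modified divisor 2450: modified quotas Red 19.971, Blue 1.455, Green 0.729, Gold 3.113, Silver 1.806, Violet 0.804.
Rounding to the nearest integer: Red 20, Blue 1, Green 1, Gold 3, Silver 2, Violet 1 (total 28).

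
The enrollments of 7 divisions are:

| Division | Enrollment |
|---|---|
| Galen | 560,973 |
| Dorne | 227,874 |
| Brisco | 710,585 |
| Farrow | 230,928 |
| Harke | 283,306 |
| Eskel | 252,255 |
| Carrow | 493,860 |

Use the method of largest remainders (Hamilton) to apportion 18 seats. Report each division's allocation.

Galen 4, Dorne 1, Brisco 5, Farrow 1, Harke 2, Eskel 2, Carrow 3

Standard divisor: 2759781 ÷ 18 ≈ 153321.167.
Standard quotas: Galen 3.6588, Dorne 1.4863, Brisco 4.6346, Farrow 1.5062, Harke 1.8478, Eskel 1.6453, Carrow 3.2211.
Lower quotas: Galen 3, Dorne 1, Brisco 4, Farrow 1, Harke 1, Eskel 1, Carrow 3 (sum 14, leaving 4 seats).
Remainders in descending order: Harke 0.8478, Galen 0.6588, Eskel 0.6453, Brisco 0.6346, Farrow 0.5062, Dorne 0.4863, Carrow 0.2211.
The surplus seats go to Harke, Galen, Eskel, Brisco.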